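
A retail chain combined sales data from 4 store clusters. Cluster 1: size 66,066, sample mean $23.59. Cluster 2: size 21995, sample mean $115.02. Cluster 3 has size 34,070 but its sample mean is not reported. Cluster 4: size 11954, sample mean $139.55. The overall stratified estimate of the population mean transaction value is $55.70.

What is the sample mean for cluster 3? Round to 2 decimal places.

50.25

Σ Nₕx̄ₕ = N·μ, so 34070·x̄_3 = 134085·55.70 − (66066·23.59 + 21995·115.02 + 11954·139.55).
= 7468534.5 − 5756542.54 = 1711991.96.
x̄_3 = 1711991.96 / 34070 = 50.2493... → 50.25.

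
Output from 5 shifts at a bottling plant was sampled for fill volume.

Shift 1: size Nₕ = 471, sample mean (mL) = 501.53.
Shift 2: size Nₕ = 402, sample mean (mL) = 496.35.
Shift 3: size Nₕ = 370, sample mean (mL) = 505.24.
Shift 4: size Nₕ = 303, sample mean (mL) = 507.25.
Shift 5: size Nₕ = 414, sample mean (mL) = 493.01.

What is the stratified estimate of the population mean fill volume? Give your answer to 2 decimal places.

x̄_st = (Σ Nₕx̄ₕ) / (Σ Nₕ) = (471·501.53 + 402·496.35 + 370·505.24 + 303·507.25 + 414·493.01) / 1960
= 980495.02 / 1960 = 500.2526... → 500.25.

500.25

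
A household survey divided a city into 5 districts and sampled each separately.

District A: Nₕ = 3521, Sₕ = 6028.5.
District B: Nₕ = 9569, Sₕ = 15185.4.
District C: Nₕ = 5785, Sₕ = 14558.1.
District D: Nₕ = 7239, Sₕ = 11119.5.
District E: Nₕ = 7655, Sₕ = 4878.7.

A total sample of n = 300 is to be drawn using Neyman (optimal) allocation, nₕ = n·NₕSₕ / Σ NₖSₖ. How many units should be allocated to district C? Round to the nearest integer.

69

A: NₕSₕ = 3521·6028.5 = 21226348.5
B: NₕSₕ = 9569·15185.4 = 145309092.6
C: NₕSₕ = 5785·14558.1 = 84218608.5
D: NₕSₕ = 7239·11119.5 = 80494060.5
E: NₕSₕ = 7655·4878.7 = 37346448.5
Σ NₕSₕ = 368594558.6.
n_C = 300·84218608.5/368594558.6 = 68.546... → 69.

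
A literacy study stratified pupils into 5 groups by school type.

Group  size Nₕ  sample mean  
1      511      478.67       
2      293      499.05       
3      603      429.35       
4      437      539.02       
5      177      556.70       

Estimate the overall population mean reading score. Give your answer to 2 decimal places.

486.79

N = 511 + 293 + 603 + 437 + 177 = 2021.
Overall mean = Σ (Nₕ/N)·x̄ₕ — weight by population share, not a simple average.
Σ Nₕx̄ₕ = 511·478.67 + 293·499.05 + 603·429.35 + 437·539.02 + 177·556.70 = 244600.37 + 146221.65 + 258898.05 + 235551.74 + 98535.9 = 983807.71.
Divide by N: 983807.71 / 2021 = 486.7925... → 486.79.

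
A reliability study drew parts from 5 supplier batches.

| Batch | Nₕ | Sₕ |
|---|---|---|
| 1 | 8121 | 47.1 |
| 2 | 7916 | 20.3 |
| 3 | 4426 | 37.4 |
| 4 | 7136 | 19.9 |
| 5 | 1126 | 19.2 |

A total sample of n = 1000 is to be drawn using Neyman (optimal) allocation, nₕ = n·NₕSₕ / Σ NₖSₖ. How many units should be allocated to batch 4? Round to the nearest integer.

163

Σ NₕSₕ = 8121·47.1 + 7916·20.3 + 4426·37.4 + 7136·19.9 + 1126·19.2 = 872351.9.
Share for 4: 142006.4/872351.9 = 0.16279.
n_4 = 1000 × 0.16279 = 162.786... → 163.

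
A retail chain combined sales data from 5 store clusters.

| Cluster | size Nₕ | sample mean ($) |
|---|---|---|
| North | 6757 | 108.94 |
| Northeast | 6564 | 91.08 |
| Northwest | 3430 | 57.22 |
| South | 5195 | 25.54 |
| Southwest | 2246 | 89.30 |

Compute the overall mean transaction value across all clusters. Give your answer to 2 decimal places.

N = 24192; weights Wₕ = Nₕ/N = (0.2793, 0.2713, 0.1418, 0.2147, 0.0928).
x̄_st = Σ Wₕ·x̄ₕ = 0.2793·108.94 + 0.2713·91.08 + 0.1418·57.22 + 0.2147·25.54 + 0.0928·89.30 ≈ 77.0283...
→ 77.03.

77.03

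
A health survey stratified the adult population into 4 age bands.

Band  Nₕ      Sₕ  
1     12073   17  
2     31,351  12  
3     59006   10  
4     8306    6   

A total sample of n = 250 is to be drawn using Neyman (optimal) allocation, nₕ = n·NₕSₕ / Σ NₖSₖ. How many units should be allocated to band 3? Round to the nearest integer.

1: NₕSₕ = 12073·17 = 205241
2: NₕSₕ = 31351·12 = 376212
3: NₕSₕ = 59006·10 = 590060
4: NₕSₕ = 8306·6 = 49836
Σ NₕSₕ = 1221349.
n_3 = 250·590060/1221349 = 120.780... → 121.

121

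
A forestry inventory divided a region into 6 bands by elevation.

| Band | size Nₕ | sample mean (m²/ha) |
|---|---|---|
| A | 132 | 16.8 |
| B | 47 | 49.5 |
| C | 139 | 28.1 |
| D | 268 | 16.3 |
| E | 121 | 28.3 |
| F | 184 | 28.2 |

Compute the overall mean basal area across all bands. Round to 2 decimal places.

N = 132 + 47 + 139 + 268 + 121 + 184 = 891.
Overall mean = Σ (Nₕ/N)·x̄ₕ — weight by population share, not a simple average.
Σ Nₕx̄ₕ = 132·16.8 + 47·49.5 + 139·28.1 + 268·16.3 + 121·28.3 + 184·28.2 = 2217.6 + 2326.5 + 3905.9 + 4368.4 + 3424.3 + 5188.8 = 21431.5.
Divide by N: 21431.5 / 891 = 24.0533... → 24.05.

24.05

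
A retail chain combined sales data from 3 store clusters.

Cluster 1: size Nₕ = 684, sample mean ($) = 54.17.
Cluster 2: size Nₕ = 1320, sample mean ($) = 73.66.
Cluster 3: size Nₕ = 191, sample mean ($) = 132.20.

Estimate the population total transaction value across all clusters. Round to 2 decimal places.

Population total = Σ Nₕ·x̄ₕ (each stratum's size times its mean).
684·54.17 + 1320·73.66 + 191·132.20 = 37052.28 + 97231.2 + 25250.2 = 159533.68.

159533.68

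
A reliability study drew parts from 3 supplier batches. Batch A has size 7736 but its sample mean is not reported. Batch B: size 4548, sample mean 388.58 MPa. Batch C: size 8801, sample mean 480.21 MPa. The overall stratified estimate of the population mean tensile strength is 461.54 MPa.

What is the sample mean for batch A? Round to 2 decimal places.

483.19

N = 7736 + 4548 + 8801 = 21085.
Overall total = μ·N = 461.54·21085 = 9731570.9.
Subtract the known strata: 4548·388.58 + 8801·480.21 = 5993590.05.
Remaining total for batch A: 9731570.9 − 5993590.05 = 3737980.85.
Divide by its size: 3737980.85 / 7736 = 483.1930... → 483.19.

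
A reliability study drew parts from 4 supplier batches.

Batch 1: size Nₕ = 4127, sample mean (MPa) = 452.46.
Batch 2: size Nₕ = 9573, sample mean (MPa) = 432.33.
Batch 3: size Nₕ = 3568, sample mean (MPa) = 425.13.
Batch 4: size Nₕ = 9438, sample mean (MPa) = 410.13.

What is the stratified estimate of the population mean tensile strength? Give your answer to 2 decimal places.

x̄_st = (Σ Nₕx̄ₕ) / (Σ Nₕ) = (4127·452.46 + 9573·432.33 + 3568·425.13 + 9438·410.13) / 26706
= 11393668.29 / 26706 = 426.6333... → 426.63.

426.63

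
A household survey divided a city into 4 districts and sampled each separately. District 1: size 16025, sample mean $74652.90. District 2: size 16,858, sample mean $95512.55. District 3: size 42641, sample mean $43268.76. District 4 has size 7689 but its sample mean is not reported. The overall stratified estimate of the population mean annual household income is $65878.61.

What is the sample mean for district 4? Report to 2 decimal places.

N = 16025 + 16858 + 42641 + 7689 = 83213.
Overall total = μ·N = 65878.61·83213 = 5481956773.93.
Subtract the known strata: 16025·74652.90 + 16858·95512.55 + 42641·43268.76 = 4651486485.56.
Remaining total for district 4: 5481956773.93 − 4651486485.56 = 830470288.37.
Divide by its size: 830470288.37 / 7689 = 108007.5807... → 108007.58.

108007.58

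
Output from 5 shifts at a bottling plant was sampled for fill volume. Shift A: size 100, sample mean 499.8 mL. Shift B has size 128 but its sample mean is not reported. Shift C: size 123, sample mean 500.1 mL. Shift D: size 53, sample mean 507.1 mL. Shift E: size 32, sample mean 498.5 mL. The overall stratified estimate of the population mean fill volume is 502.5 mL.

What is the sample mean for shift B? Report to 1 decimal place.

N = 100 + 128 + 123 + 53 + 32 = 436.
Overall total = μ·N = 502.5·436 = 219090.
Subtract the known strata: 100·499.8 + 123·500.1 + 53·507.1 + 32·498.5 = 154320.6.
Remaining total for shift B: 219090 − 154320.6 = 64769.4.
Divide by its size: 64769.4 / 128 = 506.011... → 506.0.

506.0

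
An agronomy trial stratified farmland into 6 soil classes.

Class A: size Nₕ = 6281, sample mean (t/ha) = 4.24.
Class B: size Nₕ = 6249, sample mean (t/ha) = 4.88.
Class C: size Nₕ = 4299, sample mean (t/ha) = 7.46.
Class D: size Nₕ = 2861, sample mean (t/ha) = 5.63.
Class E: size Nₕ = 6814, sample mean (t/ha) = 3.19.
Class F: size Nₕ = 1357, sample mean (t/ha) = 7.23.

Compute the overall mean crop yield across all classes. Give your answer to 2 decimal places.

x̄_st = (Σ Nₕx̄ₕ) / (Σ Nₕ) = (6281·4.24 + 6249·4.88 + 4299·7.46 + 2861·5.63 + 6814·3.19 + 1357·7.23) / 27861
= 136852.3 / 27861 = 4.9120... → 4.91.

4.91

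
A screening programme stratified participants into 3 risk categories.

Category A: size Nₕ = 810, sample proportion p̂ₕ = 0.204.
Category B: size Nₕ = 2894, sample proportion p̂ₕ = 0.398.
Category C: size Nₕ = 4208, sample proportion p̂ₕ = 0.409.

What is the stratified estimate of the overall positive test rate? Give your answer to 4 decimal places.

0.3840

Wₕ = Nₕ/N with N = 7912: 0.1024, 0.3658, 0.5319.
p̂_st = 0.1024·0.204 + 0.3658·0.398 + 0.5319·0.409 ≈ 0.383989... → 0.3840.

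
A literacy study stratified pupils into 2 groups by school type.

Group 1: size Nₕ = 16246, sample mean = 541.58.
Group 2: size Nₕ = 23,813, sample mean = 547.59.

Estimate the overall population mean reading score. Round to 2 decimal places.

N = 40059; weights Wₕ = Nₕ/N = (0.4056, 0.5944).
x̄_st = Σ Wₕ·x̄ₕ = 0.4056·541.58 + 0.5944·547.59 ≈ 545.1526...
→ 545.15.

545.15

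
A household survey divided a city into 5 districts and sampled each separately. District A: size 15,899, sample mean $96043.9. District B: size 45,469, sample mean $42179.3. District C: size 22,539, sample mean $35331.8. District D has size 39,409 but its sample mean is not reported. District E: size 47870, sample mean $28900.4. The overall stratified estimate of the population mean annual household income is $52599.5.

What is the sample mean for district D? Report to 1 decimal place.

85758.1

Σ Nₕx̄ₕ = N·μ, so 39409·x̄_D = 171186·52599.5 − (15899·96043.9 + 45469·42179.3 + 22539·35331.8 + 47870·28900.4).
= 9004298007 − 5624658146 = 3379639861.
x̄_D = 3379639861 / 39409 = 85758.072... → 85758.1.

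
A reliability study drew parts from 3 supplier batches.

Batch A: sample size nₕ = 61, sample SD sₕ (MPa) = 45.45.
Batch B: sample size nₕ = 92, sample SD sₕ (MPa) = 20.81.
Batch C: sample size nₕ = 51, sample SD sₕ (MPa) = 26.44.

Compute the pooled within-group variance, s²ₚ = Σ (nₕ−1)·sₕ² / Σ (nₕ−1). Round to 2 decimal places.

Degrees of freedom: 60 + 91 + 50 = 201.
Σ(nₕ−1)sₕ² = 60·2065.7025 + 91·433.0561 + 50·699.0736 = 198303.9351.
s²ₚ = 198303.9351 / 201 = 986.5867... → 986.59.

986.59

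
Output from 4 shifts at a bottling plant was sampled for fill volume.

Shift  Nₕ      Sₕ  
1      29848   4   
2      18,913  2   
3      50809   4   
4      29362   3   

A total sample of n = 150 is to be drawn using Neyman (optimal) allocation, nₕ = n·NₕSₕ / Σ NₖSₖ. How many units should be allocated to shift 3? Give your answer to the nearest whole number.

68

1: NₕSₕ = 29848·4 = 119392
2: NₕSₕ = 18913·2 = 37826
3: NₕSₕ = 50809·4 = 203236
4: NₕSₕ = 29362·3 = 88086
Σ NₕSₕ = 448540.
n_3 = 150·203236/448540 = 67.966... → 68.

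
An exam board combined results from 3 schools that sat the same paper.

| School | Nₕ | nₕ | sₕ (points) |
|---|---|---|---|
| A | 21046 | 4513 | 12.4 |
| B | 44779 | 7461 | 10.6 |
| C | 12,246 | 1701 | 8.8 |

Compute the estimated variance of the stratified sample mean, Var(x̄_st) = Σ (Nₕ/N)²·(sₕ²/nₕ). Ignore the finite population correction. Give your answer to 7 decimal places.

0.0085504

N = 78071; Wₕ = Nₕ/N.
school A: (21046/78071)²·12.4²/4513 = 0.0024759261
school B: (44779/78071)²·10.6²/7461 = 0.0049543192
school C: (12246/78071)²·8.8²/1701 = 0.0011201342
Sum = 0.0085503796 → 0.0085504.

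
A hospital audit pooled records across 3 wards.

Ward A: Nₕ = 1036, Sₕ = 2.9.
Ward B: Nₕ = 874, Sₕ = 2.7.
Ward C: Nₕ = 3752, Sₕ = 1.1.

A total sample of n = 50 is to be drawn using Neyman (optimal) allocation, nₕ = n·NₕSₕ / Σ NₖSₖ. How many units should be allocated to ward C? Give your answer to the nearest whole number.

22

A: NₕSₕ = 1036·2.9 = 3004.4
B: NₕSₕ = 874·2.7 = 2359.8
C: NₕSₕ = 3752·1.1 = 4127.2
Σ NₕSₕ = 9491.4.
n_C = 50·4127.2/9491.4 = 21.742... → 22.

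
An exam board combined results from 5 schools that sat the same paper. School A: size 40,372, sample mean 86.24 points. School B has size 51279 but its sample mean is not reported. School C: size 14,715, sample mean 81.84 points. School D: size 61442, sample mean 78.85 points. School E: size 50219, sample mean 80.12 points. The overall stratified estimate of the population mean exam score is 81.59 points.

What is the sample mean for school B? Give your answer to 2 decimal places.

82.58

Σ Nₕx̄ₕ = N·μ, so 51279·x̄_B = 218027·81.59 − (40372·86.24 + 14715·81.84 + 61442·78.85 + 50219·80.12).
= 17788822.93 − 13554204.86 = 4234618.07.
x̄_B = 4234618.07 / 51279 = 82.5800... → 82.58.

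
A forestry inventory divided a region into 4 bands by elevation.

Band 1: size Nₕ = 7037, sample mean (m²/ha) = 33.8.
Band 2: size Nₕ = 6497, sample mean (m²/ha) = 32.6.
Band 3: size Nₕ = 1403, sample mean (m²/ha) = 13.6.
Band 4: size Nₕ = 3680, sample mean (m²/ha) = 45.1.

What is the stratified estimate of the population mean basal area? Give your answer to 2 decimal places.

34.09

x̄_st = (Σ Nₕx̄ₕ) / (Σ Nₕ) = (7037·33.8 + 6497·32.6 + 1403·13.6 + 3680·45.1) / 18617
= 634701.6 / 18617 = 34.0926... → 34.09.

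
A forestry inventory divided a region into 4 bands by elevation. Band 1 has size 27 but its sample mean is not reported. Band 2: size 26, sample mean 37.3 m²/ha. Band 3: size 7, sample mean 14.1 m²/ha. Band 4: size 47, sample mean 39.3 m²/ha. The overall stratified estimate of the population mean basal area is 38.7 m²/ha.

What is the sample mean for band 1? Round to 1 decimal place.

45.4

N = 27 + 26 + 7 + 47 = 107.
Overall total = μ·N = 38.7·107 = 4140.9.
Subtract the known strata: 26·37.3 + 7·14.1 + 47·39.3 = 2915.6.
Remaining total for band 1: 4140.9 − 2915.6 = 1225.3.
Divide by its size: 1225.3 / 27 = 45.381... → 45.4.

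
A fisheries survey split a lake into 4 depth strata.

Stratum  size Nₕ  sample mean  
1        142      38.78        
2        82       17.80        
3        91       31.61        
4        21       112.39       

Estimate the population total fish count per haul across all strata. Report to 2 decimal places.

1: 142·38.78 = 5506.76
2: 82·17.80 = 1459.6
3: 91·31.61 = 2876.51
4: 21·112.39 = 2360.19
τ̂ = Σ Nₕx̄ₕ = 12203.06.

12203.06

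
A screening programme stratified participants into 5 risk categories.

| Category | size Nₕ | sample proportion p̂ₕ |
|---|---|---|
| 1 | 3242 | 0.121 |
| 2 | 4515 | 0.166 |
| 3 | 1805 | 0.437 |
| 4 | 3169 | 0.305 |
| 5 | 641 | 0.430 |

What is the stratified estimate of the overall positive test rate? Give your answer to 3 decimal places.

0.237

Wₕ = Nₕ/N with N = 13372: 0.2424, 0.3376, 0.1350, 0.2370, 0.0479.
p̂_st = 0.2424·0.121 + 0.3376·0.166 + 0.1350·0.437 + 0.2370·0.305 + 0.0479·0.430 ≈ 0.23727... → 0.237.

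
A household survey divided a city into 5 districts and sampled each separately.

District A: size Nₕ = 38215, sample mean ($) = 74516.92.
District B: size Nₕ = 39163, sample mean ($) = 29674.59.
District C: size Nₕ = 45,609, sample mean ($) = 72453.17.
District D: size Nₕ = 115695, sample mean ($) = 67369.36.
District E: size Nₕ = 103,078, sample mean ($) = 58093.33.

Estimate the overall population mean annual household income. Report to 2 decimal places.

x̄_st = (Σ Nₕx̄ₕ) / (Σ Nₕ) = (38215·74516.92 + 39163·29674.59 + 45609·72453.17 + 115695·67369.36 + 103078·58093.33) / 341760
= 21096769071.44 / 341760 = 61729.7784... → 61729.78.

61729.78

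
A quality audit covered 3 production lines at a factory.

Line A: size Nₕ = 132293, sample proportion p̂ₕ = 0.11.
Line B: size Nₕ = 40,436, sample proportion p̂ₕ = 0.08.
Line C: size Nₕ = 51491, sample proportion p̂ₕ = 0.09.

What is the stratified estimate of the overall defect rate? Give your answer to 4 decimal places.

0.1000

N = 132293 + 40436 + 51491 = 224220.
Overall proportion = Σ (Nₕ/N)·p̂ₕ.
Σ Nₕp̂ₕ = 14552.23 + 3234.88 + 4634.19 = 22421.3.
22421.3 / 224220 = 0.099997... → 0.1000.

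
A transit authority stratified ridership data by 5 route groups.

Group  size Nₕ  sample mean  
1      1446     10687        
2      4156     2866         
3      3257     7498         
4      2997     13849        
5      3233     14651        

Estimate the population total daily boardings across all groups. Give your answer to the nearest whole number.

Estimate total by summing Nₕ·x̄ₕ over strata.
1446·10687 + 4156·2866 + 3257·7498 + 2997·13849 + 3233·14651 = 15453402 + 11911096 + 24420986 + 41505453 + 47366683 = 140657620.

140657620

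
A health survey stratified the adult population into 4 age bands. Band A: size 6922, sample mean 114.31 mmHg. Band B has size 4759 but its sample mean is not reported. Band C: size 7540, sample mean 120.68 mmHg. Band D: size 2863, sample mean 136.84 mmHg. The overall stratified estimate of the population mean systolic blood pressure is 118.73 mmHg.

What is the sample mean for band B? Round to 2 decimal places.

111.17

N = 6922 + 4759 + 7540 + 2863 = 22084.
Overall total = μ·N = 118.73·22084 = 2622033.32.
Subtract the known strata: 6922·114.31 + 7540·120.68 + 2863·136.84 = 2092953.94.
Remaining total for band B: 2622033.32 − 2092953.94 = 529079.38.
Divide by its size: 529079.38 / 4759 = 111.1745... → 111.17.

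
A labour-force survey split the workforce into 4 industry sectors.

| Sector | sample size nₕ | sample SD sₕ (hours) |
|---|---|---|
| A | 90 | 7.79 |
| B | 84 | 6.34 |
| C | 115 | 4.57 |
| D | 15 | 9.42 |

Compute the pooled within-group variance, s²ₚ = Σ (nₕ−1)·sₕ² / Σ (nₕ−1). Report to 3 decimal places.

Degrees of freedom: 89 + 83 + 114 + 14 = 300.
Σ(nₕ−1)sₕ² = 89·60.6841 + 83·40.1956 + 114·20.8849 + 14·88.7364 = 12360.3079.
s²ₚ = 12360.3079 / 300 = 41.20103... → 41.201.

41.201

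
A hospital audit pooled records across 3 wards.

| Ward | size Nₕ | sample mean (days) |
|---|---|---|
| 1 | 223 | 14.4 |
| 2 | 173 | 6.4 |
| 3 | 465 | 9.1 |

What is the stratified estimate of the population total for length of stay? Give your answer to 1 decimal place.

Population total = Σ Nₕ·x̄ₕ (each stratum's size times its mean).
223·14.4 + 173·6.4 + 465·9.1 = 3211.2 + 1107.2 + 4231.5 = 8549.9.

8549.9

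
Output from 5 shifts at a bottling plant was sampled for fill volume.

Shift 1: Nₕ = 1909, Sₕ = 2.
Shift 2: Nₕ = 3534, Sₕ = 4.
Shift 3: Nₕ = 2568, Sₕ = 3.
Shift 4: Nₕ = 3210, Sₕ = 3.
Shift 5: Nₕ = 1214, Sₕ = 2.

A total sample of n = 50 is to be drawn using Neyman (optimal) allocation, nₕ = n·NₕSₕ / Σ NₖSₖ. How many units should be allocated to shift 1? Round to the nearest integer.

Σ NₕSₕ = 1909·2 + 3534·4 + 2568·3 + 3210·3 + 1214·2 = 37716.
Share for 1: 3818/37716 = 0.10123.
n_1 = 50 × 0.10123 = 5.062... → 5.

5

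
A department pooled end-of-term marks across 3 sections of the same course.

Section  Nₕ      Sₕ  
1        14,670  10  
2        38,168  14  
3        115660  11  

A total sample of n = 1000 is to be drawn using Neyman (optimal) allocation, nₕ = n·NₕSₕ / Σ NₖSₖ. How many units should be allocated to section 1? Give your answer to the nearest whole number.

1: NₕSₕ = 14670·10 = 146700
2: NₕSₕ = 38168·14 = 534352
3: NₕSₕ = 115660·11 = 1272260
Σ NₕSₕ = 1953312.
n_1 = 1000·146700/1953312 = 75.103... → 75.

75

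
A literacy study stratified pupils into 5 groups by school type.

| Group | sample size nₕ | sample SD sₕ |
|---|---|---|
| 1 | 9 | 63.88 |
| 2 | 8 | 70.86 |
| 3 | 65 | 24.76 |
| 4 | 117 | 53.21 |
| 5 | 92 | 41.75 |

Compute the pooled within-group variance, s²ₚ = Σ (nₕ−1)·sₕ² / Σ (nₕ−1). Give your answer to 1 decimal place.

Degrees of freedom: 8 + 7 + 64 + 116 + 91 = 286.
Σ(nₕ−1)sₕ² = 8·4080.6544 + 7·5021.1396 + 64·613.0576 + 116·2831.3041 + 91·1743.0625 = 594078.8619.
s²ₚ = 594078.8619 / 286 = 2077.199... → 2077.2.

2077.2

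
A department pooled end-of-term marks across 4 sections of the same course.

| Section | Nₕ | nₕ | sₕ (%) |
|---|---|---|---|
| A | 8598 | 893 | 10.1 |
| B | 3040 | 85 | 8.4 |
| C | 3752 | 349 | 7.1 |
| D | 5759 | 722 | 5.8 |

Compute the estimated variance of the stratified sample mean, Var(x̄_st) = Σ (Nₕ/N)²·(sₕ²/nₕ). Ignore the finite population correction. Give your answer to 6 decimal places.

0.044033

N = 21149; Wₕ = Nₕ/N.
section A: (8598/21149)²·10.1²/893 = 0.018880196
section B: (3040/21149)²·8.4²/85 = 0.017151699
section C: (3752/21149)²·7.1²/349 = 0.004546082
section D: (5759/21149)²·5.8²/722 = 0.003454882
Sum = 0.044032859 → 0.044033.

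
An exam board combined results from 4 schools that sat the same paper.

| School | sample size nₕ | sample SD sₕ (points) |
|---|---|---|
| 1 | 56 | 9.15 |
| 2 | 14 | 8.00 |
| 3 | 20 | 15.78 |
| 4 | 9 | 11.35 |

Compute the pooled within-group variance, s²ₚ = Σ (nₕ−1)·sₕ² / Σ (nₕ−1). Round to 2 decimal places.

Degrees of freedom: 55 + 13 + 19 + 8 = 95.
Σ(nₕ−1)sₕ² = 55·83.7225 + 13·64 + 19·249.0084 + 8·128.8225 = 11198.4771.
s²ₚ = 11198.4771 / 95 = 117.8787... → 117.88.

117.88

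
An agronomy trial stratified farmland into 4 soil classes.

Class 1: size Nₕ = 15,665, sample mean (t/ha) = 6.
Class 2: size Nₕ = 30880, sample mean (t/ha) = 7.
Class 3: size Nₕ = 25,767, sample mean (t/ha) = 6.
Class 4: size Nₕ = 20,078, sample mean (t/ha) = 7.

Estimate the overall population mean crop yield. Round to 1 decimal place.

N = 15665 + 30880 + 25767 + 20078 = 92390.
The stratified mean weights each stratum mean by its population share Nₕ/N.
Σ Nₕx̄ₕ = 15665·6 + 30880·7 + 25767·6 + 20078·7 = 93990 + 216160 + 154602 + 140546 = 605298.
Divide by N: 605298 / 92390 = 6.552... → 6.6.

6.6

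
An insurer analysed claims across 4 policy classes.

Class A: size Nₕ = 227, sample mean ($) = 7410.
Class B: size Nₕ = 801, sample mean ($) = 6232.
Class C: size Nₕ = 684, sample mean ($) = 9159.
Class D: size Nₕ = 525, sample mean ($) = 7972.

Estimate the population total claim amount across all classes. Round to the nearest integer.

Estimate total by summing Nₕ·x̄ₕ over strata.
227·7410 + 801·6232 + 684·9159 + 525·7972 = 1682070 + 4991832 + 6264756 + 4185300 = 17123958.

17123958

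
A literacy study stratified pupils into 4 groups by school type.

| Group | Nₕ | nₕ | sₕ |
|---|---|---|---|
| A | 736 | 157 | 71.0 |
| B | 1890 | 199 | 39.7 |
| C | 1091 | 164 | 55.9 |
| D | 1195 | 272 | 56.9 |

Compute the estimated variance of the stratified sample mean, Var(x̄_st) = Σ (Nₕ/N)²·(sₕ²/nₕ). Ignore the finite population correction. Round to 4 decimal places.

N = 4912. Term for each stratum: Wₕ²sₕ²/nₕ.
Var(x̄_st) = 0.7208683 + 1.1725593 + 0.9399669 + 0.7044898 = 3.5378844 → 3.5379.

3.5379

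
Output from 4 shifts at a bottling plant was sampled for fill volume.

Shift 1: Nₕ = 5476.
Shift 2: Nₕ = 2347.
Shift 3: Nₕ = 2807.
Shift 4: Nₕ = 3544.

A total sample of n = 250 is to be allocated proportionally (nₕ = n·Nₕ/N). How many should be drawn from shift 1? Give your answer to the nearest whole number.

N = 5476 + 2347 + 2807 + 3544 = 14174.
n_1 = 250·5476/14174 = 96.585... → 97.

97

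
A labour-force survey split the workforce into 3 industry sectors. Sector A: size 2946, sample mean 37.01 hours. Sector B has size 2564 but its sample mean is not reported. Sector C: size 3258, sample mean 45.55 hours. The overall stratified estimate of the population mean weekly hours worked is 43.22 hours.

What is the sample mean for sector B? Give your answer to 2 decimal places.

47.39

Σ Nₕx̄ₕ = N·μ, so 2564·x̄_B = 8768·43.22 − (2946·37.01 + 3258·45.55).
= 378952.96 − 257433.36 = 121519.6.
x̄_B = 121519.6 / 2564 = 47.3945... → 47.39.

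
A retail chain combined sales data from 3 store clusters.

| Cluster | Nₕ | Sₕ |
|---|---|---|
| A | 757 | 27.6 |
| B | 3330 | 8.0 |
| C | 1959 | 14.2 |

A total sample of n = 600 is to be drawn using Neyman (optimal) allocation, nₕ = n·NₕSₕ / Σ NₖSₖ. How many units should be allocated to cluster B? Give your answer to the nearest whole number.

Σ NₕSₕ = 757·27.6 + 3330·8.0 + 1959·14.2 = 75351.
Share for B: 26640/75351 = 0.35355.
n_B = 600 × 0.35355 = 212.127... → 212.

212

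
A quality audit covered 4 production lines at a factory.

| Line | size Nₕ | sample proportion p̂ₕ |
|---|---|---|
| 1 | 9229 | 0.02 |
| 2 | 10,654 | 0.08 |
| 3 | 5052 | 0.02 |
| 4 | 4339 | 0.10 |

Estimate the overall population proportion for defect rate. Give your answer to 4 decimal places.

N = 9229 + 10654 + 5052 + 4339 = 29274.
Overall proportion = Σ (Nₕ/N)·p̂ₕ.
Σ Nₕp̂ₕ = 184.58 + 852.32 + 101.04 + 433.9 = 1571.84.
1571.84 / 29274 = 0.053694... → 0.0537.

0.0537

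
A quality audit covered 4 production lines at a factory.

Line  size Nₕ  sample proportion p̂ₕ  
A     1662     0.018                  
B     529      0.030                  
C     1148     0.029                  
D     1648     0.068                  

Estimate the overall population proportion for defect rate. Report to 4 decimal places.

0.0383

Wₕ = Nₕ/N with N = 4987: 0.3333, 0.1061, 0.2302, 0.3305.
p̂_st = 0.3333·0.018 + 0.1061·0.030 + 0.2302·0.029 + 0.3305·0.068 ≈ 0.038328... → 0.0383.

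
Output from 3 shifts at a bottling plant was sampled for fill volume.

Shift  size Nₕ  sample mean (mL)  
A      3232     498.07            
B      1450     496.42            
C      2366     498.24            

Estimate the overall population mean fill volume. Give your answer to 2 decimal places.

N = 3232 + 1450 + 2366 = 7048.
The stratified mean weights each stratum mean by its population share Nₕ/N.
Σ Nₕx̄ₕ = 3232·498.07 + 1450·496.42 + 2366·498.24 = 1609762.24 + 719809 + 1178835.84 = 3508407.08.
Divide by N: 3508407.08 / 7048 = 497.7876... → 497.79.

497.79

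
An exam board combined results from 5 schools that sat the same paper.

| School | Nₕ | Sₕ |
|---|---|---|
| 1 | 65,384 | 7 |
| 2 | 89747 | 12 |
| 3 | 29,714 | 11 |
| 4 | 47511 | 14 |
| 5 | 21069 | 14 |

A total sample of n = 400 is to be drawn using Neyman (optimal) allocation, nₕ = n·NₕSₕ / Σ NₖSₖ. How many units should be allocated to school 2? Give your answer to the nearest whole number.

Σ NₕSₕ = 65384·7 + 89747·12 + 29714·11 + 47511·14 + 21069·14 = 2821626.
Share for 2: 1076964/2821626 = 0.38168.
n_2 = 400 × 0.38168 = 152.673... → 153.

153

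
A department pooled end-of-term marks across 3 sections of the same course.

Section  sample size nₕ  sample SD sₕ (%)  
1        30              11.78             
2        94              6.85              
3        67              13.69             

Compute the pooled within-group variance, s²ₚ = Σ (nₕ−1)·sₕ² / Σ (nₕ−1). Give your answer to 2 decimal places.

1: (30−1)·11.78² = 29·138.7684 = 4024.2836
2: (94−1)·6.85² = 93·46.9225 = 4363.7925
3: (67−1)·13.69² = 66·187.4161 = 12369.4626
Numerator = 20757.5387; denominator = Σ(nₕ−1) = 188.
s²ₚ = 20757.5387/188 = 110.4124... → 110.41.

110.41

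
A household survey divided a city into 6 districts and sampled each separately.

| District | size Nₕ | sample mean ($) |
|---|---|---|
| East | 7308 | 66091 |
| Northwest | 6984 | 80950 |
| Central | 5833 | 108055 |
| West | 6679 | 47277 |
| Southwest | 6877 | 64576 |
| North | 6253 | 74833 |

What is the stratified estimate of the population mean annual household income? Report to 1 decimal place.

N = 39934; weights Wₕ = Nₕ/N = (0.1830, 0.1749, 0.1461, 0.1673, 0.1722, 0.1566).
x̄_st = Σ Wₕ·x̄ₕ = 0.1830·66091 + 0.1749·80950 + 0.1461·108055 + 0.1673·47277 + 0.1722·64576 + 0.1566·74833 ≈ 72780.478...
→ 72780.5.

72780.5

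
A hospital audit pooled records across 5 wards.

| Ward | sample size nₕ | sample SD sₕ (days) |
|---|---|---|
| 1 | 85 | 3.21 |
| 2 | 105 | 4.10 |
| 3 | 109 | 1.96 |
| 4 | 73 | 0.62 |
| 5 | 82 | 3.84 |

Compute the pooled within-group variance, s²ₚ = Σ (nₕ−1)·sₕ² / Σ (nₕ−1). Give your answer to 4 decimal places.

9.4671

1: (85−1)·3.21² = 84·10.3041 = 865.5444
2: (105−1)·4.10² = 104·16.81 = 1748.24
3: (109−1)·1.96² = 108·3.8416 = 414.8928
4: (73−1)·0.62² = 72·0.3844 = 27.6768
5: (82−1)·3.84² = 81·14.7456 = 1194.3936
Numerator = 4250.7476; denominator = Σ(nₕ−1) = 449.
s²ₚ = 4250.7476/449 = 9.467144... → 9.4671.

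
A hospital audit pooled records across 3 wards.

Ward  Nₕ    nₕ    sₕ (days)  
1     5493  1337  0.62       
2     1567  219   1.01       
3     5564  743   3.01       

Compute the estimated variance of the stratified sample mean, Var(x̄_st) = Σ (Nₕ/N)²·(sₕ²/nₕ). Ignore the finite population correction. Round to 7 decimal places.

N = 12624; Wₕ = Nₕ/N.
ward 1: (5493/12624)²·0.62²/1337 = 0.0000544349
ward 2: (1567/12624)²·1.01²/219 = 0.0000717700
ward 3: (5564/12624)²·3.01²/743 = 0.0023687785
Sum = 0.0024949833 → 0.0024950.

0.0024950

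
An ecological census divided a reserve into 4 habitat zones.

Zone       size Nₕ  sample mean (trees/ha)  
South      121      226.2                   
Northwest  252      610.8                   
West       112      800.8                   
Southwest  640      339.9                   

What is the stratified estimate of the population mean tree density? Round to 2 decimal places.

N = 1125; weights Wₕ = Nₕ/N = (0.1076, 0.2240, 0.0996, 0.5689).
x̄_st = Σ Wₕ·x̄ₕ = 0.1076·226.2 + 0.2240·610.8 + 0.0996·800.8 + 0.5689·339.9 ≈ 434.2377...
→ 434.24.

434.24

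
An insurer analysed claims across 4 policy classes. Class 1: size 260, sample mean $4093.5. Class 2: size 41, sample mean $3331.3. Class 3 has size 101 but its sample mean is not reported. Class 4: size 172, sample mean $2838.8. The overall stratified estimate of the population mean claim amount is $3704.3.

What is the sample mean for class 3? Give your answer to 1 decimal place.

N = 260 + 41 + 101 + 172 = 574.
Overall total = μ·N = 3704.3·574 = 2126268.2.
Subtract the known strata: 260·4093.5 + 41·3331.3 + 172·2838.8 = 1689166.9.
Remaining total for class 3: 2126268.2 − 1689166.9 = 437101.3.
Divide by its size: 437101.3 / 101 = 4327.736... → 4327.7.

4327.7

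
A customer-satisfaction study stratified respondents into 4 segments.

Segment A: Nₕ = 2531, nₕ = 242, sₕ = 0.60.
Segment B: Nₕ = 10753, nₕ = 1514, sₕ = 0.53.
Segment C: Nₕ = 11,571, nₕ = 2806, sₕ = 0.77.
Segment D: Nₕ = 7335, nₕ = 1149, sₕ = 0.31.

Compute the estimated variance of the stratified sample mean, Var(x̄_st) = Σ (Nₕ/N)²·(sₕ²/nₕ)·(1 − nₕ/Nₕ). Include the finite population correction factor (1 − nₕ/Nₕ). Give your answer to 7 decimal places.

N = 32190. Term for each stratum: Wₕ²sₕ²/nₕ·(1−nₕ/Nₕ).
Var(x̄_st) = 0.0000083173 + 0.0000177885 + 0.0000206811 + 0.0000036624 = 0.0000504494 → 0.0000504.

0.0000504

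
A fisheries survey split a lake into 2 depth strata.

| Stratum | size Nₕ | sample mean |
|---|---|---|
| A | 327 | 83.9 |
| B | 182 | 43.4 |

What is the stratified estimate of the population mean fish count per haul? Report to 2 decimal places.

69.42

x̄_st = (Σ Nₕx̄ₕ) / (Σ Nₕ) = (327·83.9 + 182·43.4) / 509
= 35334.1 / 509 = 69.4187... → 69.42.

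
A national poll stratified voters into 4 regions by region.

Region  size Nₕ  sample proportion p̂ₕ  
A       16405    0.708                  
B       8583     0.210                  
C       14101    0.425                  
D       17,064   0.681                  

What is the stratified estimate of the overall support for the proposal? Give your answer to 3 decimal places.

0.553

N = 16405 + 8583 + 14101 + 17064 = 56153.
Overall proportion = Σ (Nₕ/N)·p̂ₕ.
Σ Nₕp̂ₕ = 11614.74 + 1802.43 + 5992.925 + 11620.584 = 31030.679.
31030.679 / 56153 = 0.55261... → 0.553.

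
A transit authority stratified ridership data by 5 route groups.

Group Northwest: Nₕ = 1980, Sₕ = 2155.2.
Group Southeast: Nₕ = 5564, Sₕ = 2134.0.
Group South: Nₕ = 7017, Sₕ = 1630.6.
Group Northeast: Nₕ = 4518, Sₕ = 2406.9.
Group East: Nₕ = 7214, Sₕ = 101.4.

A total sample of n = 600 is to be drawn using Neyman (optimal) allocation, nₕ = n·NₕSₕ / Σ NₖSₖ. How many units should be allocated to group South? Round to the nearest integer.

Northwest: NₕSₕ = 1980·2155.2 = 4267296
Southeast: NₕSₕ = 5564·2134.0 = 11873576
South: NₕSₕ = 7017·1630.6 = 11441920.2
Northeast: NₕSₕ = 4518·2406.9 = 10874374.2
East: NₕSₕ = 7214·101.4 = 731499.6
Σ NₕSₕ = 39188666.
n_South = 600·11441920.2/39188666 = 175.182... → 175.

175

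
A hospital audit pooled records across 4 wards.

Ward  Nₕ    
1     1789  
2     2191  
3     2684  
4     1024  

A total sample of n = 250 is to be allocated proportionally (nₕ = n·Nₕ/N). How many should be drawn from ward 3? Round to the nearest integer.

87

Share of ward 3 = 2684/7688 = 0.34912.
Allocate 250 × 0.34912 = 87.279... → 87.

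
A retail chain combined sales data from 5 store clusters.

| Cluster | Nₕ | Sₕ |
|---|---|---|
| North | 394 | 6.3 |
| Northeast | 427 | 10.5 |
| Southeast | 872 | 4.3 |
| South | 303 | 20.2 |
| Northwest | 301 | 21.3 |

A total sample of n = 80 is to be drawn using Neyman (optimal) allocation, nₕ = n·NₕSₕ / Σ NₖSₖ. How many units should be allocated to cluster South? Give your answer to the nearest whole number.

21

Σ NₕSₕ = 394·6.3 + 427·10.5 + 872·4.3 + 303·20.2 + 301·21.3 = 23247.2.
Share for South: 6120.6/23247.2 = 0.26328.
n_South = 80 × 0.26328 = 21.063... → 21.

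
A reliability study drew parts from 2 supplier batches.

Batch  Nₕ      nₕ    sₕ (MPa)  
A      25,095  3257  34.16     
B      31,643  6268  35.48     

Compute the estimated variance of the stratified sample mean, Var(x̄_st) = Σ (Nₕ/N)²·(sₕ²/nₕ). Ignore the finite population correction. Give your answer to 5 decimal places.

0.13255

N = 56738. Term for each stratum: Wₕ²sₕ²/nₕ.
Var(x̄_st) = 0.07008811 + 0.06246626 = 0.13255436 → 0.13255.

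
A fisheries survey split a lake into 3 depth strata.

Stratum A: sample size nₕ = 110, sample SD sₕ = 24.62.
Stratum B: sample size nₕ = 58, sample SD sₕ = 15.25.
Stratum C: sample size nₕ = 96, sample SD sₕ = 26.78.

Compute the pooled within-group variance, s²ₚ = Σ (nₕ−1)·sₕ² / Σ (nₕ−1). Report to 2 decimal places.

Degrees of freedom: 109 + 57 + 95 = 261.
Σ(nₕ−1)sₕ² = 109·606.1444 + 57·232.5625 + 95·717.1684 = 147456.8001.
s²ₚ = 147456.8001 / 261 = 564.9686... → 564.97.

564.97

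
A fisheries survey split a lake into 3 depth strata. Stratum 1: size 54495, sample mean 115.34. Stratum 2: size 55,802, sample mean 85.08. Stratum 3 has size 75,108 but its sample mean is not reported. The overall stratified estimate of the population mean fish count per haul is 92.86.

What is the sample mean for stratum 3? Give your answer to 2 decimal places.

Σ Nₕx̄ₕ = N·μ, so 75108·x̄_3 = 185405·92.86 − (54495·115.34 + 55802·85.08).
= 17216708.3 − 11033087.46 = 6183620.84.
x̄_3 = 6183620.84 / 75108 = 82.3297... → 82.33.

82.33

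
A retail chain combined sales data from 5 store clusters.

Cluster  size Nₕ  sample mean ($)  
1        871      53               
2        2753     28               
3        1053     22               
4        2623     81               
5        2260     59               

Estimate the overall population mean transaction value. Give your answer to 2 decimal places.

51.49

N = 871 + 2753 + 1053 + 2623 + 2260 = 9560.
Overall mean = Σ (Nₕ/N)·x̄ₕ — weight by population share, not a simple average.
Σ Nₕx̄ₕ = 871·53 + 2753·28 + 1053·22 + 2623·81 + 2260·59 = 46163 + 77084 + 23166 + 212463 + 133340 = 492216.
Divide by N: 492216 / 9560 = 51.4870... → 51.49.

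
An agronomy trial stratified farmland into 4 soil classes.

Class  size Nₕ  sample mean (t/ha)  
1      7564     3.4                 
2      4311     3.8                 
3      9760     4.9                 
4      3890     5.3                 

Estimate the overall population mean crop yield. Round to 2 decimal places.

N = 7564 + 4311 + 9760 + 3890 = 25525.
The stratified mean weights each stratum mean by its population share Nₕ/N.
Σ Nₕx̄ₕ = 7564·3.4 + 4311·3.8 + 9760·4.9 + 3890·5.3 = 25717.6 + 16381.8 + 47824 + 20617 = 110540.4.
Divide by N: 110540.4 / 25525 = 4.3307... → 4.33.

4.33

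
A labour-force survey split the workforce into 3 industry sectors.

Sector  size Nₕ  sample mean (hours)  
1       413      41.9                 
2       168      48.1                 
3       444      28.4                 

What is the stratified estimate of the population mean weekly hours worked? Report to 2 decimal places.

x̄_st = (Σ Nₕx̄ₕ) / (Σ Nₕ) = (413·41.9 + 168·48.1 + 444·28.4) / 1025
= 37995.1 / 1025 = 37.0684... → 37.07.

37.07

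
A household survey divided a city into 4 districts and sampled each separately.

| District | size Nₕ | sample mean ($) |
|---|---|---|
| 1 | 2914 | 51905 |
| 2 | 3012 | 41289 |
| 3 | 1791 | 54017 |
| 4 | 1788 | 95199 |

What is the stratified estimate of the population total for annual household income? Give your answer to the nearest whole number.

1: 2914·51905 = 151251170
2: 3012·41289 = 124362468
3: 1791·54017 = 96744447
4: 1788·95199 = 170215812
τ̂ = Σ Nₕx̄ₕ = 542573897.

542573897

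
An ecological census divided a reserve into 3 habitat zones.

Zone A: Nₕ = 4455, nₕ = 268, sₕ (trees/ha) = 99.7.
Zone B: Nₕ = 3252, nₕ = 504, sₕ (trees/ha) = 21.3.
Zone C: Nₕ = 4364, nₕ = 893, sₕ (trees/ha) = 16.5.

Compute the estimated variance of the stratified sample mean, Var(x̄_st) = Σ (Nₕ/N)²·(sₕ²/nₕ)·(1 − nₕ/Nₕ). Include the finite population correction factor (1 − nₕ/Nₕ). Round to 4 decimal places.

N = 12071; Wₕ = Nₕ/N.
zone A: (4455/12071)²·99.7²/268·(1 − 268/4455) = 4.7480982
zone B: (3252/12071)²·21.3²/504·(1 − 504/3252) = 0.0552089
zone C: (4364/12071)²·16.5²/893·(1 − 893/4364) = 0.0316934
Sum = 4.8350006 → 4.8350.

4.8350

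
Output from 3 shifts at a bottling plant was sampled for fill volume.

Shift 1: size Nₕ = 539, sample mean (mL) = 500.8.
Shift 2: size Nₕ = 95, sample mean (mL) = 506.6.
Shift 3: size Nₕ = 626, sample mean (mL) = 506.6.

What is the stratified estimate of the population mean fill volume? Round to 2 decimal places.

x̄_st = (Σ Nₕx̄ₕ) / (Σ Nₕ) = (539·500.8 + 95·506.6 + 626·506.6) / 1260
= 635189.8 / 1260 = 504.1189... → 504.12.

504.12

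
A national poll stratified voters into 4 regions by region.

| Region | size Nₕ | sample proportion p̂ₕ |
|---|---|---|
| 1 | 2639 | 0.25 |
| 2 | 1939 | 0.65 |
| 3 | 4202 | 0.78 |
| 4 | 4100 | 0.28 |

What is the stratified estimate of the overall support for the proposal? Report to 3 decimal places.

N = 2639 + 1939 + 4202 + 4100 = 12880.
Overall proportion = Σ (Nₕ/N)·p̂ₕ.
Σ Nₕp̂ₕ = 659.75 + 1260.35 + 3277.56 + 1148 = 6345.66.
6345.66 / 12880 = 0.49268... → 0.493.

0.493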